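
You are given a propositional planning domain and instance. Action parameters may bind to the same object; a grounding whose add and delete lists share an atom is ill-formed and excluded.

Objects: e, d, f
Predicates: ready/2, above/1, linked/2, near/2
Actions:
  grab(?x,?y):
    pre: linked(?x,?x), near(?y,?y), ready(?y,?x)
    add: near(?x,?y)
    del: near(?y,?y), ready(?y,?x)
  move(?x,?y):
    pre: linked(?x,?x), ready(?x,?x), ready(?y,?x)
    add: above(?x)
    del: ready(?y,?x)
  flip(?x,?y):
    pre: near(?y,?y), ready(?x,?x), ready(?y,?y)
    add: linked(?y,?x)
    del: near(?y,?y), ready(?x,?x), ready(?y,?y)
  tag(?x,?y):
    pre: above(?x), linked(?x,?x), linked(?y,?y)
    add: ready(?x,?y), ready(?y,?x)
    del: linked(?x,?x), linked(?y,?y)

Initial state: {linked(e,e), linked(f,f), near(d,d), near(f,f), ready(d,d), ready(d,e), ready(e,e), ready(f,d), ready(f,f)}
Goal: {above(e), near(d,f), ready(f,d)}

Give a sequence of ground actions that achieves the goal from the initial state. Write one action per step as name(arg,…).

move(e,e); move(f,f); flip(d,d); grab(d,f); tag(f,d)

1. move(e,e)  →  {above(e), linked(e,e), linked(f,f), near(d,d), near(f,f), ready(d,d), ready(d,e), ready(f,d), ready(f,f)}
2. move(f,f)  →  {above(e), above(f), linked(e,e), linked(f,f), near(d,d), near(f,f), ready(d,d), ready(d,e), ready(f,d)}
3. flip(d,d)  →  {above(e), above(f), linked(d,d), linked(e,e), linked(f,f), near(f,f), ready(d,e), ready(f,d)}
4. grab(d,f)  →  {above(e), above(f), linked(d,d), linked(e,e), linked(f,f), near(d,f), ready(d,e)}
5. tag(f,d)  →  {above(e), above(f), linked(e,e), near(d,f), ready(d,e), ready(d,f), ready(f,d)}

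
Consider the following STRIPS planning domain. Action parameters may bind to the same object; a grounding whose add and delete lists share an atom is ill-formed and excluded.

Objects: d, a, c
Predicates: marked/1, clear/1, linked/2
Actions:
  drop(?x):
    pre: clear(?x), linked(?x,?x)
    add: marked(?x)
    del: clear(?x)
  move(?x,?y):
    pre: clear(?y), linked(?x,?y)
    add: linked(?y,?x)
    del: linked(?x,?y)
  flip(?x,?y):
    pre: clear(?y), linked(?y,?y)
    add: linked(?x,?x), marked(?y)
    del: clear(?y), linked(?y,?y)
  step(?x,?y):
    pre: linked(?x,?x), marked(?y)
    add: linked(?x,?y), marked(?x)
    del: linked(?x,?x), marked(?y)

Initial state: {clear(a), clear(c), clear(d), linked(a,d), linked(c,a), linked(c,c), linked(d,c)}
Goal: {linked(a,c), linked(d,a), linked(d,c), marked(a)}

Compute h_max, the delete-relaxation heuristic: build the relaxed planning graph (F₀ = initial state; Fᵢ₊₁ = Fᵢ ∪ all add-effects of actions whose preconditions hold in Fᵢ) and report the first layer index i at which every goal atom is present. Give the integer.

2

F0 = init (7 atoms)
F1 = F0 ∪ {linked(a,a), linked(a,c), linked(c,d), linked(d,a), linked(d,d), marked(c)}  (13 atoms)
F2 = F1 ∪ {marked(a), marked(d)}  (15 atoms)
goal ⊆ F2  ⇒  h_max = 2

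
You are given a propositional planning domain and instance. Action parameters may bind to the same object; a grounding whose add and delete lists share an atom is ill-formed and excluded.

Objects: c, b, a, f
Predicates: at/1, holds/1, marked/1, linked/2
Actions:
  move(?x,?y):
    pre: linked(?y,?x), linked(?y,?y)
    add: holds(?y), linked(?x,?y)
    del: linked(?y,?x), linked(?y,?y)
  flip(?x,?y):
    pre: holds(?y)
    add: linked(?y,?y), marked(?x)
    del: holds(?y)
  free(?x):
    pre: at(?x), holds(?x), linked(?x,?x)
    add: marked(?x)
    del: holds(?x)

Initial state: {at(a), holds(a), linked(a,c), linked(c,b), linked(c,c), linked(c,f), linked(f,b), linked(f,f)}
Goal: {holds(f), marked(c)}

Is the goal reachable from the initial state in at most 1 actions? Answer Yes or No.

No

1. move(b,f)  →  {at(a), holds(a), holds(f), linked(a,c), linked(b,f), linked(c,b), linked(c,c), linked(c,f)}
2. flip(c,a)  →  {at(a), holds(f), linked(a,a), linked(a,c), linked(b,f), linked(c,b), linked(c,c), linked(c,f), marked(c)}
optimal plan length = 2; 2 > 1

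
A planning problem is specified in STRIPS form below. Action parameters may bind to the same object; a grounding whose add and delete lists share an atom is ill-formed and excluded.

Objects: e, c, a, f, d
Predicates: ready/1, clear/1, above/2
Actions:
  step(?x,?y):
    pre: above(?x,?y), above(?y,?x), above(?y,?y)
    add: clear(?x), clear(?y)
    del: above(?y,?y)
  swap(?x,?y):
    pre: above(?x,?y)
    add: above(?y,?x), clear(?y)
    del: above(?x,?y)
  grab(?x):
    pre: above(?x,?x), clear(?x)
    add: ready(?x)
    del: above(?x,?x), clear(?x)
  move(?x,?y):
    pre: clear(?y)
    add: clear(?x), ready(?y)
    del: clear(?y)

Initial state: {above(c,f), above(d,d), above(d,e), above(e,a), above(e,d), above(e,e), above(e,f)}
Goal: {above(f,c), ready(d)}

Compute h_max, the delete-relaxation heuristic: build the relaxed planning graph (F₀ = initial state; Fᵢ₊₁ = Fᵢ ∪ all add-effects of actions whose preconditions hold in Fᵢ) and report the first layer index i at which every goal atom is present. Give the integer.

2

F0 = init (7 atoms)
F1 = F0 ∪ {above(a,e), above(f,c), above(f,e), clear(a), clear(d), clear(e), clear(f)}  (14 atoms)
F2 = F1 ∪ {clear(c), ready(a), ready(d), ready(e), ready(f)}  (19 atoms)
goal ⊆ F2  ⇒  h_max = 2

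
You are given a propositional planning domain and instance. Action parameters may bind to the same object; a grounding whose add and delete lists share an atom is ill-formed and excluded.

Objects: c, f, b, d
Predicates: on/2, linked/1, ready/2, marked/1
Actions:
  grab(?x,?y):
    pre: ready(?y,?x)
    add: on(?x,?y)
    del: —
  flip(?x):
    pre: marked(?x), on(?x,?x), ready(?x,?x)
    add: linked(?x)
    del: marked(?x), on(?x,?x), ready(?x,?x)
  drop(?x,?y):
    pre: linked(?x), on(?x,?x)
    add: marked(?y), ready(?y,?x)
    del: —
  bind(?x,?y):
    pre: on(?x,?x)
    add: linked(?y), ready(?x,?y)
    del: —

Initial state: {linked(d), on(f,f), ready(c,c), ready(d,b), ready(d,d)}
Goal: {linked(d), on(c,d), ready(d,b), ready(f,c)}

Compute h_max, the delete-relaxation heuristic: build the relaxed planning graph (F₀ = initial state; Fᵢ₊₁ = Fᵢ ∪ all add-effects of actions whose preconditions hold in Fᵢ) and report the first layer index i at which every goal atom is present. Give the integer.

F0 = init (5 atoms)
F1 = F0 ∪ {linked(b), linked(c), linked(f), on(b,d), on(c,c), on(d,d), ready(f,b), ready(f,c), ready(f,d), ready(f,f)}  (15 atoms)
F2 = F1 ∪ {marked(b), marked(c), marked(d), marked(f), on(b,f), on(c,f), on(d,f), ready(b,c), ready(b,d), ready(b,f), ready(c,b), ready(c,d), ready(c,f), ready(d,c), ready(d,f)}  (30 atoms)
F3 = F2 ∪ {on(b,c), on(c,b), on(c,d), on(d,b), on(d,c), on(f,b), on(f,c), on(f,d)}  (38 atoms)
goal ⊆ F3  ⇒  h_max = 3

3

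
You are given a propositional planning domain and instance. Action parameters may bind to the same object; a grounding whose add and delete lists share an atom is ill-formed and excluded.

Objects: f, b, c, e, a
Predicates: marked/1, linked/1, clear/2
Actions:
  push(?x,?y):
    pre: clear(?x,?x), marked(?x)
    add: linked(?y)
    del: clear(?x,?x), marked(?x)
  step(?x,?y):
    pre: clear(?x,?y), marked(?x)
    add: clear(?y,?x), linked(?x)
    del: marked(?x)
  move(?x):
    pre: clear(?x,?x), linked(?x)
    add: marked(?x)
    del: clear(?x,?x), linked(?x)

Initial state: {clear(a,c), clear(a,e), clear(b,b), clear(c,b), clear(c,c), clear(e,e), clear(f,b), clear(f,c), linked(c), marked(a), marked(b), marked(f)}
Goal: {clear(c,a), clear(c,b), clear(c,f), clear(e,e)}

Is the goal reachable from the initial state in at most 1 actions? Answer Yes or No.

1. step(f,c)  →  {clear(a,c), clear(a,e), clear(b,b), clear(c,b), clear(c,c), clear(c,f), clear(e,e), clear(f,b), clear(f,c), linked(c), linked(f), marked(a), marked(b)}
2. step(a,c)  →  {clear(a,c), clear(a,e), clear(b,b), clear(c,a), clear(c,b), clear(c,c), clear(c,f), clear(e,e), clear(f,b), clear(f,c), linked(a), linked(c), linked(f), marked(b)}
optimal plan length = 2; 2 > 1

No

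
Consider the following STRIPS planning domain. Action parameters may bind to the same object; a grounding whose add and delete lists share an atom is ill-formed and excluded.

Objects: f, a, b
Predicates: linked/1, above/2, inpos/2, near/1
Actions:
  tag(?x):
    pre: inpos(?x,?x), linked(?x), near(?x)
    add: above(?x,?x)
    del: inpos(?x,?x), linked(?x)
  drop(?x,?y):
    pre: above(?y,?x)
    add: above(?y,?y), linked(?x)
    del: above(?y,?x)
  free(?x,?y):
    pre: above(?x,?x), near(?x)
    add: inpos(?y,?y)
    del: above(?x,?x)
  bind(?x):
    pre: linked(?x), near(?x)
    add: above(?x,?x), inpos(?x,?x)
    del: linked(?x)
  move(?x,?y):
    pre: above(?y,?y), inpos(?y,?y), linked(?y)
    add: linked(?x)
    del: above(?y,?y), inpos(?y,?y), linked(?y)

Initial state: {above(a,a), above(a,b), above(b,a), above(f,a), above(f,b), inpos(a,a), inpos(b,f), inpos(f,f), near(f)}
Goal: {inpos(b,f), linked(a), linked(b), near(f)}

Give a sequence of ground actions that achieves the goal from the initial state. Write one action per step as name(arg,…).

1. drop(a,f)  →  {above(a,a), above(a,b), above(b,a), above(f,b), above(f,f), inpos(a,a), inpos(b,f), inpos(f,f), linked(a), near(f)}
2. drop(b,f)  →  {above(a,a), above(a,b), above(b,a), above(f,f), inpos(a,a), inpos(b,f), inpos(f,f), linked(a), linked(b), near(f)}

drop(a,f); drop(b,f)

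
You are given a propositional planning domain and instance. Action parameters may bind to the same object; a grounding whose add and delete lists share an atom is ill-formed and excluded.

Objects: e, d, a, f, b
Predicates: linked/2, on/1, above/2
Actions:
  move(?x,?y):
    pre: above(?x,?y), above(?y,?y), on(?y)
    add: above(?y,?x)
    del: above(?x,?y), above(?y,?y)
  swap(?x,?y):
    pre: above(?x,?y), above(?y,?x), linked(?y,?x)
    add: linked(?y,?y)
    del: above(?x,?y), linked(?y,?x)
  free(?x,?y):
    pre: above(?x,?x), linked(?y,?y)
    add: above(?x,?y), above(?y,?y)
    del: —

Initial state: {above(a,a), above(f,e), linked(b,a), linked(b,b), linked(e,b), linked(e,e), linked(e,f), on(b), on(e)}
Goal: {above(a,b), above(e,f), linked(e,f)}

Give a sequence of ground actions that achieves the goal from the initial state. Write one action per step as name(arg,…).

1. free(a,e)  →  {above(a,a), above(a,e), above(e,e), above(f,e), linked(b,a), linked(b,b), linked(e,b), linked(e,e), linked(e,f), on(b), on(e)}
2. move(f,e)  →  {above(a,a), above(a,e), above(e,f), linked(b,a), linked(b,b), linked(e,b), linked(e,e), linked(e,f), on(b), on(e)}
3. free(a,b)  →  {above(a,a), above(a,b), above(a,e), above(b,b), above(e,f), linked(b,a), linked(b,b), linked(e,b), linked(e,e), linked(e,f), on(b), on(e)}

free(a,e); move(f,e); free(a,b)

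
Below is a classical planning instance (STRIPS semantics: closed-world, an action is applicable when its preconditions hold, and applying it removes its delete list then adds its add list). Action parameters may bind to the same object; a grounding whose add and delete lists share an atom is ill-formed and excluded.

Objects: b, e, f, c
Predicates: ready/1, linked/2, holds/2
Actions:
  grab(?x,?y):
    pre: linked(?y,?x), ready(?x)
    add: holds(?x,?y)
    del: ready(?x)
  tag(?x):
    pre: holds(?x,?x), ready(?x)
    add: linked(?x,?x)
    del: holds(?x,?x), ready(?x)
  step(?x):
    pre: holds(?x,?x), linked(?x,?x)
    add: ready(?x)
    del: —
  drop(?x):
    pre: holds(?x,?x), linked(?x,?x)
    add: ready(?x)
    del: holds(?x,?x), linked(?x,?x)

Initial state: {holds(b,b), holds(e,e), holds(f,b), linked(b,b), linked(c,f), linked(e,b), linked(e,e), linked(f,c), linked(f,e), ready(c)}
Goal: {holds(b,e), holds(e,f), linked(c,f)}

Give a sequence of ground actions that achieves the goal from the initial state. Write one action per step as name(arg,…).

1. step(b)  →  {holds(b,b), holds(e,e), holds(f,b), linked(b,b), linked(c,f), linked(e,b), linked(e,e), linked(f,c), linked(f,e), ready(b), ready(c)}
2. grab(b,e)  →  {holds(b,b), holds(b,e), holds(e,e), holds(f,b), linked(b,b), linked(c,f), linked(e,b), linked(e,e), linked(f,c), linked(f,e), ready(c)}
3. step(e)  →  {holds(b,b), holds(b,e), holds(e,e), holds(f,b), linked(b,b), linked(c,f), linked(e,b), linked(e,e), linked(f,c), linked(f,e), ready(c), ready(e)}
4. grab(e,f)  →  {holds(b,b), holds(b,e), holds(e,e), holds(e,f), holds(f,b), linked(b,b), linked(c,f), linked(e,b), linked(e,e), linked(f,c), linked(f,e), ready(c)}

step(b); grab(b,e); step(e); grab(e,f)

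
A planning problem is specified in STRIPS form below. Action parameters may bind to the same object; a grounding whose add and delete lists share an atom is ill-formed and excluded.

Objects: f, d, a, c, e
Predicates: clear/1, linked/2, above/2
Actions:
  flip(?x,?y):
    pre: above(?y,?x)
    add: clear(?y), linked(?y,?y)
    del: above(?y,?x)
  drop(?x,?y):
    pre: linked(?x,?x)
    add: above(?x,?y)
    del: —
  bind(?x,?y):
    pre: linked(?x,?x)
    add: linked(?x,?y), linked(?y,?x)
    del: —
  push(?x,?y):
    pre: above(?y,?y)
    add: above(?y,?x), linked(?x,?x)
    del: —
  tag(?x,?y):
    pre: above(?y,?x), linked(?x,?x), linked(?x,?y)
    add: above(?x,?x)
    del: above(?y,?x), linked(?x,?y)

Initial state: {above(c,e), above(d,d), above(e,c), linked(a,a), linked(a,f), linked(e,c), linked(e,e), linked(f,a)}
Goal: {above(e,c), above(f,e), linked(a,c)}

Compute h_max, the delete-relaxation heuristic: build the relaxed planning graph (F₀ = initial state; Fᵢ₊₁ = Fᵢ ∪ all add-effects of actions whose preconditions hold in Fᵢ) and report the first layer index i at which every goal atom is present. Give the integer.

2

F0 = init (8 atoms)
F1 = F0 ∪ {above(a,a), above(a,c), above(a,d), above(a,e), above(a,f), above(d,a), above(d,c), above(d,e), above(d,f), above(e,a), above(e,d), above(e,e), above(e,f), clear(c), clear(d), clear(e), linked(a,c), linked(a,d), linked(a,e), linked(c,a), linked(c,c), linked(c,e), linked(d,a), linked(d,d), linked(d,e), linked(e,a), linked(e,d), linked(e,f), linked(f,e), linked(f,f)}  (38 atoms)
F2 = F1 ∪ {above(c,a), above(c,c), above(c,d), above(c,f), above(f,a), above(f,c), above(f,d), above(f,e), above(f,f), clear(a), linked(c,d), linked(c,f), linked(d,c), linked(d,f), linked(f,c), linked(f,d)}  (54 atoms)
goal ⊆ F2  ⇒  h_max = 2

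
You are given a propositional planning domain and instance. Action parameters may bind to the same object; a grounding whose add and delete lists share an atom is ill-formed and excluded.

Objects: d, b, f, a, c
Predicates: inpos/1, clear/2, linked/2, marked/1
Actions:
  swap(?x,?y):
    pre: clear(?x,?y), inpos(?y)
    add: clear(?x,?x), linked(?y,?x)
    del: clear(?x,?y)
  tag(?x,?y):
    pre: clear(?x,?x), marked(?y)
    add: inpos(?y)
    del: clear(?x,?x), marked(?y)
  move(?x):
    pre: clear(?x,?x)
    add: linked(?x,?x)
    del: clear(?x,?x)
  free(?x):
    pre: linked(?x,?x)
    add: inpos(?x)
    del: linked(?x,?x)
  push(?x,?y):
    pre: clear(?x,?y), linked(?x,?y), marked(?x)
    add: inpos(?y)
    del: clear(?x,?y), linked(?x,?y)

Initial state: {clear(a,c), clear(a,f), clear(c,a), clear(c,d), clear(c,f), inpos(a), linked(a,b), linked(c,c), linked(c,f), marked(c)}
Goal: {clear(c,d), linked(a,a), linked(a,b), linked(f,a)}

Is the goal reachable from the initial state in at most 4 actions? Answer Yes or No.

1. push(c,f)  →  {clear(a,c), clear(a,f), clear(c,a), clear(c,d), inpos(a), inpos(f), linked(a,b), linked(c,c), marked(c)}
2. swap(a,f)  →  {clear(a,a), clear(a,c), clear(c,a), clear(c,d), inpos(a), inpos(f), linked(a,b), linked(c,c), linked(f,a), marked(c)}
3. move(a)  →  {clear(a,c), clear(c,a), clear(c,d), inpos(a), inpos(f), linked(a,a), linked(a,b), linked(c,c), linked(f,a), marked(c)}
optimal plan length = 3; 3 ≤ 4

Yes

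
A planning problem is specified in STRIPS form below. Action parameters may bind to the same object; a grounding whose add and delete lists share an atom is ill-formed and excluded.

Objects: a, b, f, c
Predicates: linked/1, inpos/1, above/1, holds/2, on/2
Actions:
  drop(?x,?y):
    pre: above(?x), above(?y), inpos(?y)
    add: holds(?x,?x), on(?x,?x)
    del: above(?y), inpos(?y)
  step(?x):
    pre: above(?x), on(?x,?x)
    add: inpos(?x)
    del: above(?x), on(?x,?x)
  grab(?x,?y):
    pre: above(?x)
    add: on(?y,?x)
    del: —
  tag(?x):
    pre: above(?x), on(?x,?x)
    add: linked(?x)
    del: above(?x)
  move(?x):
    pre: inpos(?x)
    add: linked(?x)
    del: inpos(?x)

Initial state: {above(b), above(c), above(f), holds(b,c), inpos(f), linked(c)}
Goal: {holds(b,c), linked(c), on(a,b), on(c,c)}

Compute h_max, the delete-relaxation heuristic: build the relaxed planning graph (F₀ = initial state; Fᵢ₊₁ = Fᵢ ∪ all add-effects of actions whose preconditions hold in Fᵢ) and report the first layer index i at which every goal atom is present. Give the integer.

F0 = init (6 atoms)
F1 = F0 ∪ {holds(b,b), holds(c,c), holds(f,f), linked(f), on(a,b), on(a,c), on(a,f), on(b,b), on(b,c), on(b,f), on(c,b), on(c,c), on(c,f), on(f,b), on(f,c), on(f,f)}  (22 atoms)
goal ⊆ F1  ⇒  h_max = 1

1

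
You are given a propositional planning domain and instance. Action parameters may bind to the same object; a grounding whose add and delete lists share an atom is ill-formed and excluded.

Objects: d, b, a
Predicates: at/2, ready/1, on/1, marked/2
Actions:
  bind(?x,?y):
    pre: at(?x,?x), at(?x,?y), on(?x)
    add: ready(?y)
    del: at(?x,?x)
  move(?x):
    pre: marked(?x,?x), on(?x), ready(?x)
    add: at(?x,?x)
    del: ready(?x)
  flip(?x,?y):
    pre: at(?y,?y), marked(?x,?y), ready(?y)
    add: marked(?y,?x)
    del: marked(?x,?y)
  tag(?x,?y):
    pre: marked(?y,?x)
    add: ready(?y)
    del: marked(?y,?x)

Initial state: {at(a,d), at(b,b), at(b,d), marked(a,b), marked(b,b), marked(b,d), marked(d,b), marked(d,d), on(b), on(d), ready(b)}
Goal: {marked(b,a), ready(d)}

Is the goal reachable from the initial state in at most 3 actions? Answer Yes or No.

1. flip(a,b)  →  {at(a,d), at(b,b), at(b,d), marked(b,a), marked(b,b), marked(b,d), marked(d,b), marked(d,d), on(b), on(d), ready(b)}
2. bind(b,d)  →  {at(a,d), at(b,d), marked(b,a), marked(b,b), marked(b,d), marked(d,b), marked(d,d), on(b), on(d), ready(b), ready(d)}
optimal plan length = 2; 2 ≤ 3

Yes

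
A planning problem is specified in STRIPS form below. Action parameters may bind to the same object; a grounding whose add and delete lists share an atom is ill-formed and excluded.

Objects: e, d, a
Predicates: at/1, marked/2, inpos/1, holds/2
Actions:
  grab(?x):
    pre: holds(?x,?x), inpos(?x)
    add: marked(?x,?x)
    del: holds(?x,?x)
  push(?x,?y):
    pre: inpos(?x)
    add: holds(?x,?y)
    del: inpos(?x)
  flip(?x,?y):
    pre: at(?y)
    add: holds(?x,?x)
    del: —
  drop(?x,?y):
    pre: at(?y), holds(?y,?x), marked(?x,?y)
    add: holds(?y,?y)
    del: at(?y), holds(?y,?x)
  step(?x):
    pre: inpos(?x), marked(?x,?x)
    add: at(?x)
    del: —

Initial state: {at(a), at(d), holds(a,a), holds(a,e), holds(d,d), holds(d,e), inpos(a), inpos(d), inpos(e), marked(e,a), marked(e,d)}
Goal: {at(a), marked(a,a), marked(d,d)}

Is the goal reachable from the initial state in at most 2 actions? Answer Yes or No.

Yes

1. grab(d)  →  {at(a), at(d), holds(a,a), holds(a,e), holds(d,e), inpos(a), inpos(d), inpos(e), marked(d,d), marked(e,a), marked(e,d)}
2. grab(a)  →  {at(a), at(d), holds(a,e), holds(d,e), inpos(a), inpos(d), inpos(e), marked(a,a), marked(d,d), marked(e,a), marked(e,d)}
optimal plan length = 2; 2 ≤ 2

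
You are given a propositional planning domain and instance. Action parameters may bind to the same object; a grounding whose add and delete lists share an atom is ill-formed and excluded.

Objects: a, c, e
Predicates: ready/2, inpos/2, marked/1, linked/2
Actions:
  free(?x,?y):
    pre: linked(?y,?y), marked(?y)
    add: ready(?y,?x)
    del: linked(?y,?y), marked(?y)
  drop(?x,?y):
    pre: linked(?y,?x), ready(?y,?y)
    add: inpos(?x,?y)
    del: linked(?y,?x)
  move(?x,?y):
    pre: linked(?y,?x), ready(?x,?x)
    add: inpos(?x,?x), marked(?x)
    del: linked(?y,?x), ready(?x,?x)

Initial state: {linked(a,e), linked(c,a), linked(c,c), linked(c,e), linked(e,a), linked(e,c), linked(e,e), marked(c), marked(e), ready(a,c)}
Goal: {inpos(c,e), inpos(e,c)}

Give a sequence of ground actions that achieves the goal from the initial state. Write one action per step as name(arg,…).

free(c,c); free(e,e); drop(c,e); drop(e,c)

1. free(c,c)  →  {linked(a,e), linked(c,a), linked(c,e), linked(e,a), linked(e,c), linked(e,e), marked(e), ready(a,c), ready(c,c)}
2. free(e,e)  →  {linked(a,e), linked(c,a), linked(c,e), linked(e,a), linked(e,c), ready(a,c), ready(c,c), ready(e,e)}
3. drop(c,e)  →  {inpos(c,e), linked(a,e), linked(c,a), linked(c,e), linked(e,a), ready(a,c), ready(c,c), ready(e,e)}
4. drop(e,c)  →  {inpos(c,e), inpos(e,c), linked(a,e), linked(c,a), linked(e,a), ready(a,c), ready(c,c), ready(e,e)}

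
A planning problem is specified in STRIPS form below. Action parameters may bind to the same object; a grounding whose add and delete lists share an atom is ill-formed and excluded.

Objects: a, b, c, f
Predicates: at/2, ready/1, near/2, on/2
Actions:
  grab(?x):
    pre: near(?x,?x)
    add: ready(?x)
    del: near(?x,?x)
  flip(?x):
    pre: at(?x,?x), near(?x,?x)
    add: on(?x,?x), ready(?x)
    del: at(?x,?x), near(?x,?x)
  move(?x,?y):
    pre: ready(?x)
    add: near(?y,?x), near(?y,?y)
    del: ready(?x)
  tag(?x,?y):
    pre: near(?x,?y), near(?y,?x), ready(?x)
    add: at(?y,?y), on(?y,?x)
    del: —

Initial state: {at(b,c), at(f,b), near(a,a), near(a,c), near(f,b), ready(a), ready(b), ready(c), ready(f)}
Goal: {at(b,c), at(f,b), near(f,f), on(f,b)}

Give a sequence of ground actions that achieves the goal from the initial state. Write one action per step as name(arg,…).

move(a,f); move(f,b); tag(b,f)

1. move(a,f)  →  {at(b,c), at(f,b), near(a,a), near(a,c), near(f,a), near(f,b), near(f,f), ready(b), ready(c), ready(f)}
2. move(f,b)  →  {at(b,c), at(f,b), near(a,a), near(a,c), near(b,b), near(b,f), near(f,a), near(f,b), near(f,f), ready(b), ready(c)}
3. tag(b,f)  →  {at(b,c), at(f,b), at(f,f), near(a,a), near(a,c), near(b,b), near(b,f), near(f,a), near(f,b), near(f,f), on(f,b), ready(b), ready(c)}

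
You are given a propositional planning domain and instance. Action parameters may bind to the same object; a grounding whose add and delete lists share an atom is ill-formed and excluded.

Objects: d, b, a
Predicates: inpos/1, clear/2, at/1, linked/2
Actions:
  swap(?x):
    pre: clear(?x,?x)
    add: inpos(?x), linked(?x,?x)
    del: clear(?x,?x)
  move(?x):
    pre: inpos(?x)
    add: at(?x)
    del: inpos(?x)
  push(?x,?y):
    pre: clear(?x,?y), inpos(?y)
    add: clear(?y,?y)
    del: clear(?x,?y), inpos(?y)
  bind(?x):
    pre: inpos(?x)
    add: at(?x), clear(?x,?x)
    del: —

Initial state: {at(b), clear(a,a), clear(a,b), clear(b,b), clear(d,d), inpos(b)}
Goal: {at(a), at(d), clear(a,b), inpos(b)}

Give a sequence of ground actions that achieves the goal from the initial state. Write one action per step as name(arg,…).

swap(d); swap(a); move(d); move(a)

1. swap(d)  →  {at(b), clear(a,a), clear(a,b), clear(b,b), inpos(b), inpos(d), linked(d,d)}
2. swap(a)  →  {at(b), clear(a,b), clear(b,b), inpos(a), inpos(b), inpos(d), linked(a,a), linked(d,d)}
3. move(d)  →  {at(b), at(d), clear(a,b), clear(b,b), inpos(a), inpos(b), linked(a,a), linked(d,d)}
4. move(a)  →  {at(a), at(b), at(d), clear(a,b), clear(b,b), inpos(b), linked(a,a), linked(d,d)}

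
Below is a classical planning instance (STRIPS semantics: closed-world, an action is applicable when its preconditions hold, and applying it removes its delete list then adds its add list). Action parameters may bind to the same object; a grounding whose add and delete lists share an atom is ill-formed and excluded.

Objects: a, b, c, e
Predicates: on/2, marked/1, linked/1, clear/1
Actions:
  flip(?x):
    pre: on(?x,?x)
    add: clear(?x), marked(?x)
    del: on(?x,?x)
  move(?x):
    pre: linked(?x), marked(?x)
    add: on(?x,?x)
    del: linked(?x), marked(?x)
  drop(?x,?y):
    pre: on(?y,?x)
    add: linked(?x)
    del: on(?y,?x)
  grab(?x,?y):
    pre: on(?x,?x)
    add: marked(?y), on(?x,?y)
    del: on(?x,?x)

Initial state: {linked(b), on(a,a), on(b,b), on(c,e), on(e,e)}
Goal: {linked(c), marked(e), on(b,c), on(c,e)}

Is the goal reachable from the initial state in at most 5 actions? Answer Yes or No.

Yes

1. flip(e)  →  {clear(e), linked(b), marked(e), on(a,a), on(b,b), on(c,e)}
2. grab(a,c)  →  {clear(e), linked(b), marked(c), marked(e), on(a,c), on(b,b), on(c,e)}
3. drop(c,a)  →  {clear(e), linked(b), linked(c), marked(c), marked(e), on(b,b), on(c,e)}
4. grab(b,c)  →  {clear(e), linked(b), linked(c), marked(c), marked(e), on(b,c), on(c,e)}
optimal plan length = 4; 4 ≤ 5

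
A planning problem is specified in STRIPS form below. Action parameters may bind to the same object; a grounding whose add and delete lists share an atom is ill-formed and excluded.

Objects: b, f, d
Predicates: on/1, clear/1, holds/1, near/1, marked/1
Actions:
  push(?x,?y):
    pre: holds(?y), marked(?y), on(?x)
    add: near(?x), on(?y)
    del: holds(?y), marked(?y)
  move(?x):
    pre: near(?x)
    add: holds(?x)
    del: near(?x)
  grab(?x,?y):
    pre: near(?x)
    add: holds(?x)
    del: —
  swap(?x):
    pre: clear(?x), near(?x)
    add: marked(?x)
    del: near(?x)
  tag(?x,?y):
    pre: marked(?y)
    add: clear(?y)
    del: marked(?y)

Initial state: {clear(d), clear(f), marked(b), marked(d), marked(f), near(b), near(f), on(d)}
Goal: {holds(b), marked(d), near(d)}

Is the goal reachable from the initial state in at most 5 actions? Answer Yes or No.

Yes

1. move(b)  →  {clear(d), clear(f), holds(b), marked(b), marked(d), marked(f), near(f), on(d)}
2. move(f)  →  {clear(d), clear(f), holds(b), holds(f), marked(b), marked(d), marked(f), on(d)}
3. push(d,f)  →  {clear(d), clear(f), holds(b), marked(b), marked(d), near(d), on(d), on(f)}
optimal plan length = 3; 3 ≤ 5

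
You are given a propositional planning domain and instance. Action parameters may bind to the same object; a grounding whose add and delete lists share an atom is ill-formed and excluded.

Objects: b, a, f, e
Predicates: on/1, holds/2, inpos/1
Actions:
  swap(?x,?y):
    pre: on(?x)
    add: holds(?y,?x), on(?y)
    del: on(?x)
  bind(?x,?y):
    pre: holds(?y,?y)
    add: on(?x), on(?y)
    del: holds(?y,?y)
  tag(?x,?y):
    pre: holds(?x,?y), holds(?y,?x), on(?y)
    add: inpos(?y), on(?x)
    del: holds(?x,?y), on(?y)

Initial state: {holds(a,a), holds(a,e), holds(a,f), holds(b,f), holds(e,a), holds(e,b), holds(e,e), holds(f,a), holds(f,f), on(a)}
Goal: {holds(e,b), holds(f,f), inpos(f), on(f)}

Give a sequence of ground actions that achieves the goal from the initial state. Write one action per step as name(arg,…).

1. swap(a,f)  →  {holds(a,a), holds(a,e), holds(a,f), holds(b,f), holds(e,a), holds(e,b), holds(e,e), holds(f,a), holds(f,f), on(f)}
2. tag(a,f)  →  {holds(a,a), holds(a,e), holds(b,f), holds(e,a), holds(e,b), holds(e,e), holds(f,a), holds(f,f), inpos(f), on(a)}
3. swap(a,f)  →  {holds(a,a), holds(a,e), holds(b,f), holds(e,a), holds(e,b), holds(e,e), holds(f,a), holds(f,f), inpos(f), on(f)}

swap(a,f); tag(a,f); swap(a,f)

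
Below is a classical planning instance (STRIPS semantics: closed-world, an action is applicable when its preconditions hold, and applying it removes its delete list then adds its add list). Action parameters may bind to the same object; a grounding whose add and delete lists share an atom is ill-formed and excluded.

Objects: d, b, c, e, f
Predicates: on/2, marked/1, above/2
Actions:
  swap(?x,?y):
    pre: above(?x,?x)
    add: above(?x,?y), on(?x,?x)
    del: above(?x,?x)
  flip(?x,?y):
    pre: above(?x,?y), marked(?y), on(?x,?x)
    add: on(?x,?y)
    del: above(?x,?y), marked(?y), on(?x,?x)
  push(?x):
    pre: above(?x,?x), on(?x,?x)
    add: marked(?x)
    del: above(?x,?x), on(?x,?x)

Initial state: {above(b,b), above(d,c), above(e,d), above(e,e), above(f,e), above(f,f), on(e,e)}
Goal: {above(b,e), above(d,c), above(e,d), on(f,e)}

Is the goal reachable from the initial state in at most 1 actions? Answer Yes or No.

1. swap(b,e)  →  {above(b,e), above(d,c), above(e,d), above(e,e), above(f,e), above(f,f), on(b,b), on(e,e)}
2. swap(f,d)  →  {above(b,e), above(d,c), above(e,d), above(e,e), above(f,d), above(f,e), on(b,b), on(e,e), on(f,f)}
3. push(e)  →  {above(b,e), above(d,c), above(e,d), above(f,d), above(f,e), marked(e), on(b,b), on(f,f)}
4. flip(f,e)  →  {above(b,e), above(d,c), above(e,d), above(f,d), on(b,b), on(f,e)}
optimal plan length = 4; 4 > 1

No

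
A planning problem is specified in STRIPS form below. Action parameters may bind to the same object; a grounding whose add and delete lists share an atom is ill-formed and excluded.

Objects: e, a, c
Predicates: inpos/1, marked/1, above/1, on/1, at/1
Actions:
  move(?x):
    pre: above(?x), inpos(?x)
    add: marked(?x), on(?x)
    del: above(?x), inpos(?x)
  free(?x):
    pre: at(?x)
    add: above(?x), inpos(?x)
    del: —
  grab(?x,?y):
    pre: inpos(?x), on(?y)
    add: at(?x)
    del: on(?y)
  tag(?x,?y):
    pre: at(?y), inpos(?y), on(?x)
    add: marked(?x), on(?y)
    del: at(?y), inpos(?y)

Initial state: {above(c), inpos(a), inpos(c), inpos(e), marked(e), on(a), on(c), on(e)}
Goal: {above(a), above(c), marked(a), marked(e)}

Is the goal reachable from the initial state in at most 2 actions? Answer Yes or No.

No

1. grab(a,e)  →  {above(c), at(a), inpos(a), inpos(c), inpos(e), marked(e), on(a), on(c)}
2. free(a)  →  {above(a), above(c), at(a), inpos(a), inpos(c), inpos(e), marked(e), on(a), on(c)}
3. tag(a,a)  →  {above(a), above(c), inpos(c), inpos(e), marked(a), marked(e), on(a), on(c)}
optimal plan length = 3; 3 > 2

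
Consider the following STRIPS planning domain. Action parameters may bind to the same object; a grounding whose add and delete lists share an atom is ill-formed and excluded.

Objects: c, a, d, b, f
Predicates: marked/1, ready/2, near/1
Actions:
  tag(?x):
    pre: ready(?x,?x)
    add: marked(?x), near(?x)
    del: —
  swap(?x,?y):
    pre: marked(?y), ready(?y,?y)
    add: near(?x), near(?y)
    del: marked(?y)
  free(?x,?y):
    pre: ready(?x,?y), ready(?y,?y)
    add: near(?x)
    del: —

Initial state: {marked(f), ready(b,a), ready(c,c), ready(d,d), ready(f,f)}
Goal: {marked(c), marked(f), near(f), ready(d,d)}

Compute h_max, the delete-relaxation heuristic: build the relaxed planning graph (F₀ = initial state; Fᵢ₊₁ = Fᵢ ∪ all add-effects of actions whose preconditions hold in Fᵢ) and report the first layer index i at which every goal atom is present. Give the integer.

F0 = init (5 atoms)
F1 = F0 ∪ {marked(c), marked(d), near(a), near(b), near(c), near(d), near(f)}  (12 atoms)
goal ⊆ F1  ⇒  h_max = 1

1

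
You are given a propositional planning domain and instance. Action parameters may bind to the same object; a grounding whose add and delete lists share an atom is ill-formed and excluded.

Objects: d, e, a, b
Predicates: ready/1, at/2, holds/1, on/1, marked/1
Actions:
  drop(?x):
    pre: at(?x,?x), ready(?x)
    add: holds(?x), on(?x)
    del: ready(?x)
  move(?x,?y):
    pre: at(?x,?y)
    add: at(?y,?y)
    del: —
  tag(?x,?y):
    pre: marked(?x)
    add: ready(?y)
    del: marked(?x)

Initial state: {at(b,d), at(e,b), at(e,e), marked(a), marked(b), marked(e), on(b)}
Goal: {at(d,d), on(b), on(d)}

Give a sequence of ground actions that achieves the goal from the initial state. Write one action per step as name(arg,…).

move(b,d); tag(e,d); drop(d)

1. move(b,d)  →  {at(b,d), at(d,d), at(e,b), at(e,e), marked(a), marked(b), marked(e), on(b)}
2. tag(e,d)  →  {at(b,d), at(d,d), at(e,b), at(e,e), marked(a), marked(b), on(b), ready(d)}
3. drop(d)  →  {at(b,d), at(d,d), at(e,b), at(e,e), holds(d), marked(a), marked(b), on(b), on(d)}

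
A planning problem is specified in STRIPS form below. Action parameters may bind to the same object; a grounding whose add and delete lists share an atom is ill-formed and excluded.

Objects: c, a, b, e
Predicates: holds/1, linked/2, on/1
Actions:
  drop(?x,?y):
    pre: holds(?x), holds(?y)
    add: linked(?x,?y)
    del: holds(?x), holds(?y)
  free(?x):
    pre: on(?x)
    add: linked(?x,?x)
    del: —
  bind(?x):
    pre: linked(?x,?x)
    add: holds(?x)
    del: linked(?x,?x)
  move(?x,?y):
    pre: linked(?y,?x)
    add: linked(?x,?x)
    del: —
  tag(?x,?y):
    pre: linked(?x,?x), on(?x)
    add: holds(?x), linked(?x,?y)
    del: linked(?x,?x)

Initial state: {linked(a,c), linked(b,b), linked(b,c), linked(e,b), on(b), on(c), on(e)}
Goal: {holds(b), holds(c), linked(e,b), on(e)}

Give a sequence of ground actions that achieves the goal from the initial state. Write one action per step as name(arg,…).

free(c); bind(c); bind(b)

1. free(c)  →  {linked(a,c), linked(b,b), linked(b,c), linked(c,c), linked(e,b), on(b), on(c), on(e)}
2. bind(c)  →  {holds(c), linked(a,c), linked(b,b), linked(b,c), linked(e,b), on(b), on(c), on(e)}
3. bind(b)  →  {holds(b), holds(c), linked(a,c), linked(b,c), linked(e,b), on(b), on(c), on(e)}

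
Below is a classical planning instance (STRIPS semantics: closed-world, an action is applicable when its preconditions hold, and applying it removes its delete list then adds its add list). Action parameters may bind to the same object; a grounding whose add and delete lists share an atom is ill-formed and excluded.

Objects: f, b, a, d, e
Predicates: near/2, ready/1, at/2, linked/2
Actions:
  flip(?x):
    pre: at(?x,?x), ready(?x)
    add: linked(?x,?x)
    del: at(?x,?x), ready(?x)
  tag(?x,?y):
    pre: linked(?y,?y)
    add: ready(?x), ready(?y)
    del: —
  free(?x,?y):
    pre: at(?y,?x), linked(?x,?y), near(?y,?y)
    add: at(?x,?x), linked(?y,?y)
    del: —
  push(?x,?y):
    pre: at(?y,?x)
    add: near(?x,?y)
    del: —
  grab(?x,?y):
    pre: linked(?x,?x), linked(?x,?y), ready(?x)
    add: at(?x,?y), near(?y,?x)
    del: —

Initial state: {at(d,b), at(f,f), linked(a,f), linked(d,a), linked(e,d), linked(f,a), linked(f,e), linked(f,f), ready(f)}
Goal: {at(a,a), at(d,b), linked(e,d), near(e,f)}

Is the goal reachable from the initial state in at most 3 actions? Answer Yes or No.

No

1. push(f,f)  →  {at(d,b), at(f,f), linked(a,f), linked(d,a), linked(e,d), linked(f,a), linked(f,e), linked(f,f), near(f,f), ready(f)}
2. grab(f,a)  →  {at(d,b), at(f,a), at(f,f), linked(a,f), linked(d,a), linked(e,d), linked(f,a), linked(f,e), linked(f,f), near(a,f), near(f,f), ready(f)}
3. free(a,f)  →  {at(a,a), at(d,b), at(f,a), at(f,f), linked(a,f), linked(d,a), linked(e,d), linked(f,a), linked(f,e), linked(f,f), near(a,f), near(f,f), ready(f)}
4. grab(f,e)  →  {at(a,a), at(d,b), at(f,a), at(f,e), at(f,f), linked(a,f), linked(d,a), linked(e,d), linked(f,a), linked(f,e), linked(f,f), near(a,f), near(e,f), near(f,f), ready(f)}
optimal plan length = 4; 4 > 3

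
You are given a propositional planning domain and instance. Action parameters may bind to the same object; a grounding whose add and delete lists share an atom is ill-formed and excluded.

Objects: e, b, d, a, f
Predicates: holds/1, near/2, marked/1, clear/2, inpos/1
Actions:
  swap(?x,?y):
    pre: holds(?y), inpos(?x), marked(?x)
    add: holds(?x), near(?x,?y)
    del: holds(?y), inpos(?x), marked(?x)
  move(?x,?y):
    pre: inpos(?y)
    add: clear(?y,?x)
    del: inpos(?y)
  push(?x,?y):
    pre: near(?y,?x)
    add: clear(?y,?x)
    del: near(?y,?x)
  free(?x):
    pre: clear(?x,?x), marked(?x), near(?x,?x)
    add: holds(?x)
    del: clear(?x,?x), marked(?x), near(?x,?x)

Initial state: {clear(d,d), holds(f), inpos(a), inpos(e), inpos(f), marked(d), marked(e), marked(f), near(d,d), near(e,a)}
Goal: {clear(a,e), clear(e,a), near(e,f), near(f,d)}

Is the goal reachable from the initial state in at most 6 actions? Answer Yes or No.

1. swap(e,f)  →  {clear(d,d), holds(e), inpos(a), inpos(f), marked(d), marked(f), near(d,d), near(e,a), near(e,f)}
2. move(e,a)  →  {clear(a,e), clear(d,d), holds(e), inpos(f), marked(d), marked(f), near(d,d), near(e,a), near(e,f)}
3. push(a,e)  →  {clear(a,e), clear(d,d), clear(e,a), holds(e), inpos(f), marked(d), marked(f), near(d,d), near(e,f)}
4. free(d)  →  {clear(a,e), clear(e,a), holds(d), holds(e), inpos(f), marked(f), near(e,f)}
5. swap(f,d)  →  {clear(a,e), clear(e,a), holds(e), holds(f), near(e,f), near(f,d)}
optimal plan length = 5; 5 ≤ 6

Yes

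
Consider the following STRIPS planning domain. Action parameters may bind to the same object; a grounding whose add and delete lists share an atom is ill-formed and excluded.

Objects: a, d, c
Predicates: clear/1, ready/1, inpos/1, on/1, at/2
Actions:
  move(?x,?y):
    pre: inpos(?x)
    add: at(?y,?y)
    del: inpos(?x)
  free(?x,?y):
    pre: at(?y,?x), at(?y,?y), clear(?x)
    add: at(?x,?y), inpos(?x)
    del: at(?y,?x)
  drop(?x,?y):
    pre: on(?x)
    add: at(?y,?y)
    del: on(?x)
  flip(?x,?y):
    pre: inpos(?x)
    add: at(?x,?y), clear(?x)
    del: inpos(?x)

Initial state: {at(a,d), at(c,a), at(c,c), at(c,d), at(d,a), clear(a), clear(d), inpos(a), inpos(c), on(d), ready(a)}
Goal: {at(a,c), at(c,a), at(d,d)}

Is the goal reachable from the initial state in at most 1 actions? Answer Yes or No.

No

1. move(c,d)  →  {at(a,d), at(c,a), at(c,c), at(c,d), at(d,a), at(d,d), clear(a), clear(d), inpos(a), on(d), ready(a)}
2. flip(a,c)  →  {at(a,c), at(a,d), at(c,a), at(c,c), at(c,d), at(d,a), at(d,d), clear(a), clear(d), on(d), ready(a)}
optimal plan length = 2; 2 > 1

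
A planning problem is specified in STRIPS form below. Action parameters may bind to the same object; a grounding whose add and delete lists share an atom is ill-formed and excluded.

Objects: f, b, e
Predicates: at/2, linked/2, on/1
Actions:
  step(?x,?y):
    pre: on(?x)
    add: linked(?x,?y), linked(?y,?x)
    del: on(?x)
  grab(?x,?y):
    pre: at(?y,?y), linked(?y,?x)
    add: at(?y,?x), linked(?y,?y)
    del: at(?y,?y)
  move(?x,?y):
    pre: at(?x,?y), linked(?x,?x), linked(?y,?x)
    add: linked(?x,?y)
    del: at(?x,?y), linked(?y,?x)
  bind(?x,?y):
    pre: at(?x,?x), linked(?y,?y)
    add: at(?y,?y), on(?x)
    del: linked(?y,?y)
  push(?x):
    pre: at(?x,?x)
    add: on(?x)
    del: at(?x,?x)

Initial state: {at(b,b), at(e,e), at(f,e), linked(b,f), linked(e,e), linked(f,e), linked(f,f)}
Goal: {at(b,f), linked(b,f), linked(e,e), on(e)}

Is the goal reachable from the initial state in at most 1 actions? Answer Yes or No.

1. grab(f,b)  →  {at(b,f), at(e,e), at(f,e), linked(b,b), linked(b,f), linked(e,e), linked(f,e), linked(f,f)}
2. bind(e,f)  →  {at(b,f), at(e,e), at(f,e), at(f,f), linked(b,b), linked(b,f), linked(e,e), linked(f,e), on(e)}
optimal plan length = 2; 2 > 1

No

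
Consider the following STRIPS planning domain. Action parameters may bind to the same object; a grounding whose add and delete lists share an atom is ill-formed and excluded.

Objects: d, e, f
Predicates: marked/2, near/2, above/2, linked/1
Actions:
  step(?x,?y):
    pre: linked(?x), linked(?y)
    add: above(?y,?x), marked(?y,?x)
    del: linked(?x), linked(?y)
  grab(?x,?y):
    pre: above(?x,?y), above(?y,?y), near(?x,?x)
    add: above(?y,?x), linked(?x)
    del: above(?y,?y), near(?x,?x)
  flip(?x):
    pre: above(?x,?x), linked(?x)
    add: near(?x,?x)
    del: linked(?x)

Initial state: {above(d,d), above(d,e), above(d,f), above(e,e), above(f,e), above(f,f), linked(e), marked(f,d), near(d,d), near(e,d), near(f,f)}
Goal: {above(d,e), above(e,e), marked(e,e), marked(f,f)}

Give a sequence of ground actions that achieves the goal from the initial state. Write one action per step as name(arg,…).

grab(f,e); step(e,e); step(f,f)

1. grab(f,e)  →  {above(d,d), above(d,e), above(d,f), above(e,f), above(f,e), above(f,f), linked(e), linked(f), marked(f,d), near(d,d), near(e,d)}
2. step(e,e)  →  {above(d,d), above(d,e), above(d,f), above(e,e), above(e,f), above(f,e), above(f,f), linked(f), marked(e,e), marked(f,d), near(d,d), near(e,d)}
3. step(f,f)  →  {above(d,d), above(d,e), above(d,f), above(e,e), above(e,f), above(f,e), above(f,f), marked(e,e), marked(f,d), marked(f,f), near(d,d), near(e,d)}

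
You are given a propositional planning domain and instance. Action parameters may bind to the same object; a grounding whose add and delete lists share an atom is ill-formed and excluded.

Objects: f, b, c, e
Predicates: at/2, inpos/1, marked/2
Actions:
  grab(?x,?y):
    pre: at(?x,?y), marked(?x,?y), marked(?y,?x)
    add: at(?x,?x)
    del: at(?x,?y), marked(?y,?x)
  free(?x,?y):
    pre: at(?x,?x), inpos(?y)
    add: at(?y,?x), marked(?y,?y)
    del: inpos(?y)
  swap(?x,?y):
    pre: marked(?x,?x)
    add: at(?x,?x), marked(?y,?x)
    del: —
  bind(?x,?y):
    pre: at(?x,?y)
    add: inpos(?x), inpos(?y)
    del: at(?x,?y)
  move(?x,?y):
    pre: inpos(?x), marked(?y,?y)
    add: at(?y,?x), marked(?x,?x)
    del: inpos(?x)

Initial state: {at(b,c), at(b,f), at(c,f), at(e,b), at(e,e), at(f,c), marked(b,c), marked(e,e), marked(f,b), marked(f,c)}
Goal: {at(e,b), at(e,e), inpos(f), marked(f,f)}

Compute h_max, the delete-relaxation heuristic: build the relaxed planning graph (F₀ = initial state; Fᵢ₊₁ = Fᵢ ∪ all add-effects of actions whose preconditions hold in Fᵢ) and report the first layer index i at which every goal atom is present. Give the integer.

2

F0 = init (10 atoms)
F1 = F0 ∪ {inpos(b), inpos(c), inpos(e), inpos(f), marked(b,e), marked(c,e), marked(f,e)}  (17 atoms)
F2 = F1 ∪ {at(b,e), at(c,e), at(e,c), at(e,f), at(f,e), marked(b,b), marked(c,c), marked(f,f)}  (25 atoms)
goal ⊆ F2  ⇒  h_max = 2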